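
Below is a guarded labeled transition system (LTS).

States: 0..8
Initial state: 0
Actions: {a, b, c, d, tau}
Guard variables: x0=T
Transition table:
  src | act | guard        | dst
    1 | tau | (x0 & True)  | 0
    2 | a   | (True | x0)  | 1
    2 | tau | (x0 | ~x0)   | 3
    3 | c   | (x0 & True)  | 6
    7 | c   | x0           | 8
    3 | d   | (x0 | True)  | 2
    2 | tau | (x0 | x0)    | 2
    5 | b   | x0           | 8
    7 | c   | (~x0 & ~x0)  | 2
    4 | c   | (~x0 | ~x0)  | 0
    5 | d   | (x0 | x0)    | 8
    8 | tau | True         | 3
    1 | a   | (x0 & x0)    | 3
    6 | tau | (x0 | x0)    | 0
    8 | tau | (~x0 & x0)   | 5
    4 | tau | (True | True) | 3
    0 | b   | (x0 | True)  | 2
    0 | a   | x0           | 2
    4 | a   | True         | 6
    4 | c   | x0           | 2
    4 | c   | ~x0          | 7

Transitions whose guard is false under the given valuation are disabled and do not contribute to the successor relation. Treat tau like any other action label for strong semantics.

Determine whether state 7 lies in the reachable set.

17 transition(s) survive guard evaluation.
depth 0: {0}
depth 1: {2}  cumulative {0,2}
depth 2: {1,3}  cumulative {0,1,2,3}
depth 3: {6}  cumulative {0,1,2,3,6}
Reach set: {0,1,2,3,6}

Answer: UNREACHABLE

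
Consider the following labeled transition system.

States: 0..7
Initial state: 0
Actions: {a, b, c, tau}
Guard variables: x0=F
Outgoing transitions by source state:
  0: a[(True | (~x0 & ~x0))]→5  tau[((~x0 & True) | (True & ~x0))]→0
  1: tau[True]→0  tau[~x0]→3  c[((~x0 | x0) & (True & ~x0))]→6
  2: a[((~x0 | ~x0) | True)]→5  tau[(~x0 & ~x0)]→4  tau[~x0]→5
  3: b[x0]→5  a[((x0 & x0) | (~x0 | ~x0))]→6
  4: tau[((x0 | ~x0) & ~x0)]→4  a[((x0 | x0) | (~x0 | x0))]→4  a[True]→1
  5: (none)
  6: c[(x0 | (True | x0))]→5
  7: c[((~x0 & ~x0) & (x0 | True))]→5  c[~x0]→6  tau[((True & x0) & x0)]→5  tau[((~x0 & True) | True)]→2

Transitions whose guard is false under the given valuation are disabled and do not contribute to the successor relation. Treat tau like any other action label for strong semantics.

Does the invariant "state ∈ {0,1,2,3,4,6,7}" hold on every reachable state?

Inv-set: {0,1,2,3,4,6,7}
Reachable = {0,5}
  0: ✓
  5: outside
witness against invariant: a → 5

Answer: INVARIANT VIOLATED at state 5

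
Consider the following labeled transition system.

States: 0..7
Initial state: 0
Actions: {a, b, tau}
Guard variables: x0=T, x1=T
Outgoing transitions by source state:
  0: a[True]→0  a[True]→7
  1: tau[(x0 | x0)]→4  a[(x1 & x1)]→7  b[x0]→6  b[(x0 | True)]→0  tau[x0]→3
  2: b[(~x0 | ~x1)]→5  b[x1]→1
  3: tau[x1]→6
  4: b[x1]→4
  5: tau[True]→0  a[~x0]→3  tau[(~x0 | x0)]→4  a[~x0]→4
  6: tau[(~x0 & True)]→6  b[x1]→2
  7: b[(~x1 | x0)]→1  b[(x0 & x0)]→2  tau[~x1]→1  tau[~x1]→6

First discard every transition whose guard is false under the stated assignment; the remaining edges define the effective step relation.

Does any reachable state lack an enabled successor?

Reachable = {0,1,2,3,4,6,7}
  0: a→0  a→7  [2 exit(s)]
  1: a→7  b→0  b→6  tau→3  tau→4  [5 exit(s)]
  2: b→1  [1 exit(s)]
  3: tau→6  [1 exit(s)]
  4: b→4  [1 exit(s)]
  6: b→2  [1 exit(s)]
  7: b→1  b→2  [2 exit(s)]

Answer: DEADLOCK-FREE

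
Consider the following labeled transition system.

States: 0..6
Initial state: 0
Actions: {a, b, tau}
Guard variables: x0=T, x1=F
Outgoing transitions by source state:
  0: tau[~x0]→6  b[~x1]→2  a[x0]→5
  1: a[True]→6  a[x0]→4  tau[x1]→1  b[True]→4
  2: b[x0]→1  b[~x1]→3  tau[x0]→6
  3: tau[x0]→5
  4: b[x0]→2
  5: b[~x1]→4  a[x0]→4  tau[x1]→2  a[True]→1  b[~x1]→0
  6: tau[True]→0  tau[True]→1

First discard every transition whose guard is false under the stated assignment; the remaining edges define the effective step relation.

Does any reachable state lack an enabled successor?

Answer: DEADLOCK-FREE

Working:
Reachable = {0,1,2,3,4,5,6}
  0: a→5  b→2  [2 exit(s)]
  1: a→4  a→6  b→4  [3 exit(s)]
  2: b→1  b→3  tau→6  [3 exit(s)]
  3: tau→5  [1 exit(s)]
  4: b→2  [1 exit(s)]
  5: a→1  a→4  b→0  b→4  [4 exit(s)]
  6: tau→0  tau→1  [2 exit(s)]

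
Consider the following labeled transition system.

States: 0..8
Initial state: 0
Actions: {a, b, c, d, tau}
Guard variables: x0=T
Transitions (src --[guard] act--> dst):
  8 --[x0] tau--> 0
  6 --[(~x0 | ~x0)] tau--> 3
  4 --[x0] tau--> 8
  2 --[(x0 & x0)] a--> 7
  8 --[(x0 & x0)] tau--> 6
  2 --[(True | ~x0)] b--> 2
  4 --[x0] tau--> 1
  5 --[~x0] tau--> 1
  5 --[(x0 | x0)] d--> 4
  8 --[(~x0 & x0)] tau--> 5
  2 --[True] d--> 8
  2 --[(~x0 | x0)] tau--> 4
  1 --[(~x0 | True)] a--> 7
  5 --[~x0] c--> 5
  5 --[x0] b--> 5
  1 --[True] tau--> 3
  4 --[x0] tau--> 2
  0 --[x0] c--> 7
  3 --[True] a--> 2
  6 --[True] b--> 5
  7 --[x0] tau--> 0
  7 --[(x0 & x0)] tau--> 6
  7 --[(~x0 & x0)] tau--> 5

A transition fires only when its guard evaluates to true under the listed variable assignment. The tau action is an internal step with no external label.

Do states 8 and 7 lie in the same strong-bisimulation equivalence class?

Compute ~ classes (split until stable):
  round 0: {{0,1,2,3,4,5,6,7,8}}
  round 1: {{0},{1},{2},{3},{4,7,8},{5},{6}}
  round 2: {{0},{1},{2},{3},{4},{5},{6},{7,8}}
stable after 3 split(s): 8 block(s)
class of 8: {7,8}; class of 7: {7,8}

Answer: BISIMILAR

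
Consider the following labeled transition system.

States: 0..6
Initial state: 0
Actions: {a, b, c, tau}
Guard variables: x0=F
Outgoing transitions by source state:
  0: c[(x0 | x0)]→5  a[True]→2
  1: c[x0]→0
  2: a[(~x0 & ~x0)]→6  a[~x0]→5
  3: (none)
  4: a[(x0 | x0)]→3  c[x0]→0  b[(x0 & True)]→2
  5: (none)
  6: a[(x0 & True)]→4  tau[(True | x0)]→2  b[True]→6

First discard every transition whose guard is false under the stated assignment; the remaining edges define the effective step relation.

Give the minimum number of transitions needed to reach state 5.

BFS to 5:
  depth 0: {0}
  depth 1: {2}
  depth 2: {5,6}
first hit 5 at d=2 via a·a

Answer: 2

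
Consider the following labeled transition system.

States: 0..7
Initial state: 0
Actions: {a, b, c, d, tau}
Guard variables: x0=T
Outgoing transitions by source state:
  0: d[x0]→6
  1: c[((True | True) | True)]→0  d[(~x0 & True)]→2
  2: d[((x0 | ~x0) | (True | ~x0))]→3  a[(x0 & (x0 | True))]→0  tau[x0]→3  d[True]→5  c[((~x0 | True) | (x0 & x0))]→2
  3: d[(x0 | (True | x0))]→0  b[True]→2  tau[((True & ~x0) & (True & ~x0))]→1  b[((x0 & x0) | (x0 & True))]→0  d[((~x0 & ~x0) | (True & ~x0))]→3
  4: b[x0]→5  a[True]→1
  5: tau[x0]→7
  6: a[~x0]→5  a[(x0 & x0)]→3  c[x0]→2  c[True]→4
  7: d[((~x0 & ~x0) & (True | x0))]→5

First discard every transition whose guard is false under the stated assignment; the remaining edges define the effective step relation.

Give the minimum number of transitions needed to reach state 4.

Breadth-first toward 4:
  depth 0: {0}
  depth 1: {6}
  depth 2: {2,3,4}
first hit 4 at d=2 via d·c

Answer: 2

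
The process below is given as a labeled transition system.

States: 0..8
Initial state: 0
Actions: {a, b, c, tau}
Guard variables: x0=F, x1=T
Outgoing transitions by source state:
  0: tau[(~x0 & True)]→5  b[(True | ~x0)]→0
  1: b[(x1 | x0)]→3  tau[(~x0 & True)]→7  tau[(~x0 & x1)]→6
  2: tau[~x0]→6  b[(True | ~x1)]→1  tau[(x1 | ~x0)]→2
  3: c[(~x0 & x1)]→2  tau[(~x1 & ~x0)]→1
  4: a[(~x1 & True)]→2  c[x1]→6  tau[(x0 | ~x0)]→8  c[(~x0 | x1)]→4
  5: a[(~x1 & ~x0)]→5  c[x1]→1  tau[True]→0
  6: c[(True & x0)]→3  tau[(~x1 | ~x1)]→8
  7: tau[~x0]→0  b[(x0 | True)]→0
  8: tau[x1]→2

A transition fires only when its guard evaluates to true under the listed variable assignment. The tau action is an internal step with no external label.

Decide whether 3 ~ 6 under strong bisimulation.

Answer: NOT BISIMILAR

Analysis:
Refine partition for ~:
  round 0: {{0,1,2,3,4,5,6,7,8}}
  round 1: {{0,1,2,7},{3},{4,5},{6},{8}}
  round 2: {{0},{1},{2},{3},{4},{5},{6},{7},{8}}
9 equivalence class(es) (converged in 3)
class of 3: {3}; class of 6: {6}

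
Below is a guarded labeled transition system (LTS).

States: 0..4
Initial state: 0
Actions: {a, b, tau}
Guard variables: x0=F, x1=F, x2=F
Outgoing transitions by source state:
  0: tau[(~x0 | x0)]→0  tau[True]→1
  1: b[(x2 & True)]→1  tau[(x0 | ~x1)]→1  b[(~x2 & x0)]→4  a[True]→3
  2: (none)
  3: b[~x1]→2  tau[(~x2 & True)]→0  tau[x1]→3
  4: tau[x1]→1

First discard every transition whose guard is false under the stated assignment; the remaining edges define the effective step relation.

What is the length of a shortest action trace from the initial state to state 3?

Layered search for 3:
  L0 = {0}
  L1 = {1}
  L2 = {3}
3 enters at depth 2; path tau·a

Answer: 2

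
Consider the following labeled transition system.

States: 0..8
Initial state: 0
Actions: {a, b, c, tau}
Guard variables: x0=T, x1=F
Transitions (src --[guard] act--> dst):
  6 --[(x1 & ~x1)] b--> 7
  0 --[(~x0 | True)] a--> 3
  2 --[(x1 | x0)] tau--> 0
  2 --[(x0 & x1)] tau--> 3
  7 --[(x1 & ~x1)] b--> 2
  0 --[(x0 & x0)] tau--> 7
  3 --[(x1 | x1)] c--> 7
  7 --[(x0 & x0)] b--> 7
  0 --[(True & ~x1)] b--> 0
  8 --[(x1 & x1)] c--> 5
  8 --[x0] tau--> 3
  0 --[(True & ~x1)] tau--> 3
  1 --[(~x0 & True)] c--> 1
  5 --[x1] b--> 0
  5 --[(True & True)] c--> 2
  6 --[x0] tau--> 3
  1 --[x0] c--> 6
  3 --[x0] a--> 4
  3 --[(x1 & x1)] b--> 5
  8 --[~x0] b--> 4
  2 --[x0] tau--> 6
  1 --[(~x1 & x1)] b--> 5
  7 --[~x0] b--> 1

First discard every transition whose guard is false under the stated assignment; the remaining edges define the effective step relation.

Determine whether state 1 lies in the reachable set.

Answer: UNREACHABLE

Working:
Guard filter leaves 12 enabled edge(s).
Layer 0: {0}
Layer 1: {3,7}  cumulative {0,3,7}
Layer 2: {4}  cumulative {0,3,4,7}
Reach set: {0,3,4,7}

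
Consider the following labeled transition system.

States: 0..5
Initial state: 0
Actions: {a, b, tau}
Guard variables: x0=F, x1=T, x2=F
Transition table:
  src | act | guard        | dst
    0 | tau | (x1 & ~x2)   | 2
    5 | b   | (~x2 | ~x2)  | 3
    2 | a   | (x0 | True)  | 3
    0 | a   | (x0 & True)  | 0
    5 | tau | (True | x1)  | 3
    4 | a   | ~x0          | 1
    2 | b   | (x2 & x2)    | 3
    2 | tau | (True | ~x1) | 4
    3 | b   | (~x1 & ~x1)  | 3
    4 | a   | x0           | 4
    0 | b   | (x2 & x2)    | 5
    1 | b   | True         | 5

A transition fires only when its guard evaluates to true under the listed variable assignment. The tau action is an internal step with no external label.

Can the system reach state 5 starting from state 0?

Guard filter leaves 7 enabled edge(s).
depth 0: {0}
depth 1: {2}  total {0,2}
depth 2: {3,4}  total {0,2,3,4}
depth 3: {1}  total {0,1,2,3,4}
depth 4: {5}  total {0,1,2,3,4,5}
Reachable = {0,1,2,3,4,5}
witness 5: tau·tau·a·b

Answer: REACHABLE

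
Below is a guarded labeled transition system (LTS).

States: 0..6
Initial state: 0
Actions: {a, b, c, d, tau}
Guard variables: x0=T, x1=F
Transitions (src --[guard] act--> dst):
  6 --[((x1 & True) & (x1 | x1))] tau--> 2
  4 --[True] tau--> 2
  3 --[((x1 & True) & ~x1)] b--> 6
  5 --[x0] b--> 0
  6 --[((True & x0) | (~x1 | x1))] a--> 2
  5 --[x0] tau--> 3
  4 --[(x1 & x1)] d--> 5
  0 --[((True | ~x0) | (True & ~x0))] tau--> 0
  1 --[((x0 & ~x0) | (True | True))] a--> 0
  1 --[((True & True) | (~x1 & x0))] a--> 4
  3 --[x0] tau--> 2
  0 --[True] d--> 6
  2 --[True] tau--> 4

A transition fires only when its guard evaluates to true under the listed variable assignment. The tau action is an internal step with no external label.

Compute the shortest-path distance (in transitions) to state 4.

BFS to 4:
  L0 = {0}
  L1 = {6}
  L2 = {2}
  L3 = {4}
4 enters at depth 3; path d·a·tau

Answer: 3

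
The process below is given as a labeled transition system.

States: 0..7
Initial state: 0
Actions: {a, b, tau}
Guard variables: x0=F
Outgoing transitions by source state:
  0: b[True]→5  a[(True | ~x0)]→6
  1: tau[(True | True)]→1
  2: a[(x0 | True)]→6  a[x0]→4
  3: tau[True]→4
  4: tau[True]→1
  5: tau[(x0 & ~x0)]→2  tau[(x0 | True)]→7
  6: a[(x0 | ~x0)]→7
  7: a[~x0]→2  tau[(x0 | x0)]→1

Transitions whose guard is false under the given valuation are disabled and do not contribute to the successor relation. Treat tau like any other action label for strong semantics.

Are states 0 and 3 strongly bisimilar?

Answer: NOT BISIMILAR

Trace:
Bisimulation quotient by refinement:
  round 0: {{0,1,2,3,4,5,6,7}}
  round 1: {{0},{1,3,4,5},{2,6,7}}
  round 2: {{0},{1,3,4},{2,6,7},{5}}
stable after 3 split(s): 4 block(s)
[0]={0}  [3]={1,3,4}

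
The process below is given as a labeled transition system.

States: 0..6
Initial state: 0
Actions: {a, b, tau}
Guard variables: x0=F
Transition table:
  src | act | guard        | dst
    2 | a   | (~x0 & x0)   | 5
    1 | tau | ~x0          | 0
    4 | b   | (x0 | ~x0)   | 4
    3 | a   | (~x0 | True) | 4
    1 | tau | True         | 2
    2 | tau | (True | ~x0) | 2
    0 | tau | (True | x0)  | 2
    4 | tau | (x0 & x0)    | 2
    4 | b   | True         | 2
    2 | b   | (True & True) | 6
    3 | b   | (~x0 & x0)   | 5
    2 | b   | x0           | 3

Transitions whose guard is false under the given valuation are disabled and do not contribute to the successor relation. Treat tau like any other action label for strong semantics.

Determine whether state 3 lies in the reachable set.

Answer: UNREACHABLE

Trace:
After dropping false guards: 8 live edges.
L0 = {0}
L1 = {2}  now seen {0,2}
L2 = {6}  now seen {0,2,6}
Reachable = {0,2,6}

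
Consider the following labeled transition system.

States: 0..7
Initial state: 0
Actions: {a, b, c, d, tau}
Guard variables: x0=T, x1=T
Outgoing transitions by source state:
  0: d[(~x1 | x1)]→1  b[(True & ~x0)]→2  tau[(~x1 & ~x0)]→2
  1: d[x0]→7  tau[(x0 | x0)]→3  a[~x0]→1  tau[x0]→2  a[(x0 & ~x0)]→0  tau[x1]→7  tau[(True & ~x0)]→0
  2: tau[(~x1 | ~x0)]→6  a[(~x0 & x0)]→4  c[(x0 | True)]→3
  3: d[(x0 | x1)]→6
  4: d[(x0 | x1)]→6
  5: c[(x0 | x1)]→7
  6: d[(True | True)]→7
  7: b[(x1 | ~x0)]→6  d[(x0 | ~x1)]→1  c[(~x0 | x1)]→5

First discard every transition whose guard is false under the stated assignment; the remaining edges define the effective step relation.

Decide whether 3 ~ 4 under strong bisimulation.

Compute ~ classes (split until stable):
  π0 = {{0,1,2,3,4,5,6,7}}
  π1 = {{0,3,4,6},{1},{2,5},{7}}
  π2 = {{0},{1},{2},{3,4},{5},{6},{7}}
stable after 3 split(s): 7 block(s)
class of 3: {3,4}; class of 4: {3,4}

Answer: BISIMILAR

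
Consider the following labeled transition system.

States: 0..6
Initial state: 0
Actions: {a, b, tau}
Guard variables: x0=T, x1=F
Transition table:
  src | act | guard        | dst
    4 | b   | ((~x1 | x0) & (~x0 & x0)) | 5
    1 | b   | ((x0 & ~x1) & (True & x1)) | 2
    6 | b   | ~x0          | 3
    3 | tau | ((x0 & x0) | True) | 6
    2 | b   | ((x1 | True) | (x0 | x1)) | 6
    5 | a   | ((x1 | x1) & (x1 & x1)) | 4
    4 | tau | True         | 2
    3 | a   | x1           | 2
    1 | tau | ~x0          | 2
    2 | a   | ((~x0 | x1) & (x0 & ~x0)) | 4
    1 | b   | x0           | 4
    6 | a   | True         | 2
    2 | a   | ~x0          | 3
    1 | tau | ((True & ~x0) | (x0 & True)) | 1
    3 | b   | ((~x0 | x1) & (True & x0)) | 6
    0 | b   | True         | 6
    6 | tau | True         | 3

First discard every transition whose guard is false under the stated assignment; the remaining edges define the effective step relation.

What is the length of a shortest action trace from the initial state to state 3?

Answer: 2

Trace:
BFS to 3:
  L0 = {0}
  L1 = {6}
  L2 = {2,3}
first hit 3 at d=2 via b·tau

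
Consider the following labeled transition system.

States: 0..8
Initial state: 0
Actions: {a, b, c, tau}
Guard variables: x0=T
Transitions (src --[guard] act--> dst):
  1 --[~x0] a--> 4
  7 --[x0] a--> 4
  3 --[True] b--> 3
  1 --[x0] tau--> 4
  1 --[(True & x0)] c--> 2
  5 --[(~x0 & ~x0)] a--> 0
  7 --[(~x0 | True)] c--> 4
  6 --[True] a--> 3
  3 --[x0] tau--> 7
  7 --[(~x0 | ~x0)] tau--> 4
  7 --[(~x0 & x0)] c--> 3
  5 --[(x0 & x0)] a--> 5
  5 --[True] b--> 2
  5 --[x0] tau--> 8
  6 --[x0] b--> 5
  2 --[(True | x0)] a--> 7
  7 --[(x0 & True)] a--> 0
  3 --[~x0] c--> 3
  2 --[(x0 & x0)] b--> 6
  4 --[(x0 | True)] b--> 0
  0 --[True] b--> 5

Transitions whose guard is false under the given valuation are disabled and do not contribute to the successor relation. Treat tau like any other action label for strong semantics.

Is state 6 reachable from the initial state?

Answer: REACHABLE

Analysis:
After dropping false guards: 16 live edges.
depth 0: {0}
depth 1: {5}  total {0,5}
depth 2: {2,8}  total {0,2,5,8}
depth 3: {6,7}  total {0,2,5,6,7,8}
depth 4: {3,4}  total {0,2,3,4,5,6,7,8}
Reachable = {0,2,3,4,5,6,7,8}
Path to 6: b·b·b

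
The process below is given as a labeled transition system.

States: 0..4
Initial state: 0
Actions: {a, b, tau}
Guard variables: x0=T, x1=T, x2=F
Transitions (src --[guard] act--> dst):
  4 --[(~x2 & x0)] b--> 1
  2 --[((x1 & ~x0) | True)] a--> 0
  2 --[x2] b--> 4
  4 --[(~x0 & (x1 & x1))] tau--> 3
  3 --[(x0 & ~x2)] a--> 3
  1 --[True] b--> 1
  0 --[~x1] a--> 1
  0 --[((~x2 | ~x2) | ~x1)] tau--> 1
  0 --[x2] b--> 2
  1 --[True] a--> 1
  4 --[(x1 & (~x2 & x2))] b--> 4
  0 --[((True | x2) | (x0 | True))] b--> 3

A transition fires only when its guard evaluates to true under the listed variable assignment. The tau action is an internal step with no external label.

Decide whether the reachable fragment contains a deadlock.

Answer: DEADLOCK-FREE

Working:
R = {0,1,3}
  0: b→3  tau→1  [2 out]
  1: a→1  b→1  [2 out]
  3: a→3  [1 out]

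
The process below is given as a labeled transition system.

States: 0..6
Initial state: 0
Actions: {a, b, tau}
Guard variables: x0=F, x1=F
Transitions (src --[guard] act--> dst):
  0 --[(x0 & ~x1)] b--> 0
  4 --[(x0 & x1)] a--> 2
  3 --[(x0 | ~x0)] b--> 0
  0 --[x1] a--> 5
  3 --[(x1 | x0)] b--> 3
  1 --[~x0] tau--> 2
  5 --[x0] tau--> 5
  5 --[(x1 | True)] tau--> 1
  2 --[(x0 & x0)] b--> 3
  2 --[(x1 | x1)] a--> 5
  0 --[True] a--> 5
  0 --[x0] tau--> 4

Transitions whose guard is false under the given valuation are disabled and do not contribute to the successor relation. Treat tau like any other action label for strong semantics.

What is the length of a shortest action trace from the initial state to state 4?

Answer: UNREACHABLE

Trace:
Layered search for 4:
  L0 = {0}
  L1 = {5}
  L2 = {1}
  L3 = {2}
4 never appears.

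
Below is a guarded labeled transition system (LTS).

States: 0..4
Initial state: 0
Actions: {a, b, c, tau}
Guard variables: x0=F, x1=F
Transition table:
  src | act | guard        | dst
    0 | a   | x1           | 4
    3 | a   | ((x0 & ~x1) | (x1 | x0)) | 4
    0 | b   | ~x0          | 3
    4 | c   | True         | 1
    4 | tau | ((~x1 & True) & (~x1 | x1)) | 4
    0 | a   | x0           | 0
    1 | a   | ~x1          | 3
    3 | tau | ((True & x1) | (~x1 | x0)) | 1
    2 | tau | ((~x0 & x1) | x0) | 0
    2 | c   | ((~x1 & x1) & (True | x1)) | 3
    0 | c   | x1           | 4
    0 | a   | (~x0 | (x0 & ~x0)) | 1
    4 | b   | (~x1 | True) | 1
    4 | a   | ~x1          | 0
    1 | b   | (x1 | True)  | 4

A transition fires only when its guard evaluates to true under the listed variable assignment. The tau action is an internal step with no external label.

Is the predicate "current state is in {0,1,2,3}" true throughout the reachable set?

Answer: INVARIANT VIOLATED at state 4

Working:
Allowed set {0,1,2,3}
R = {0,1,3,4}
  0: ✓
  1: ✓
  3: ✓
  4: VIOLATES
reach 4 via a·b — violates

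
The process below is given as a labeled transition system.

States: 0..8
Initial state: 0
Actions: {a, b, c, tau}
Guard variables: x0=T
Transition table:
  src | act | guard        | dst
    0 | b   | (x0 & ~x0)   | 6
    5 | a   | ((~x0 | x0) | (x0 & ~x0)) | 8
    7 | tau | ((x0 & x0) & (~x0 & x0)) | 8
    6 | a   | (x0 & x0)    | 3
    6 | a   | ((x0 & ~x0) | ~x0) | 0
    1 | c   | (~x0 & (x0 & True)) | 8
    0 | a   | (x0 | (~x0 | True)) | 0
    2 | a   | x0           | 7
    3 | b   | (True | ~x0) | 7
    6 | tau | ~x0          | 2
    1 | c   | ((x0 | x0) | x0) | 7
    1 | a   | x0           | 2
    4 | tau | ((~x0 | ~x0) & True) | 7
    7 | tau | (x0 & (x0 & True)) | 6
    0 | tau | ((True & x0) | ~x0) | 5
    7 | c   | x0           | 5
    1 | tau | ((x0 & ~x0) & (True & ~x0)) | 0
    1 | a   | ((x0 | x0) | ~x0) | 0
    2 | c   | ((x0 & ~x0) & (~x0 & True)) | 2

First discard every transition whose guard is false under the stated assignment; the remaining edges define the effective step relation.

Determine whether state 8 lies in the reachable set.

11 transition(s) survive guard evaluation.
depth 0: {0}
depth 1: {5}  total {0,5}
depth 2: {8}  total {0,5,8}
Reach set: {0,5,8}
Path to 8: tau·a

Answer: REACHABLE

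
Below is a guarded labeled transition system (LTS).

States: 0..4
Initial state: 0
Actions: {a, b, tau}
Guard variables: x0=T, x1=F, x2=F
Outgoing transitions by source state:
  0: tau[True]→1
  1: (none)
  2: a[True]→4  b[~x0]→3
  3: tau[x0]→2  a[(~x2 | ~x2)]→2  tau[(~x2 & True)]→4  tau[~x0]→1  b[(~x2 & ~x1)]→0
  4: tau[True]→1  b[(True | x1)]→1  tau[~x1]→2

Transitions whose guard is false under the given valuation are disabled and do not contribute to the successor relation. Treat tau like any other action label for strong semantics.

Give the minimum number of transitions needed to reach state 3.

BFS to 3:
  L0 = {0}
  L1 = {1}
3 never appears.

Answer: UNREACHABLE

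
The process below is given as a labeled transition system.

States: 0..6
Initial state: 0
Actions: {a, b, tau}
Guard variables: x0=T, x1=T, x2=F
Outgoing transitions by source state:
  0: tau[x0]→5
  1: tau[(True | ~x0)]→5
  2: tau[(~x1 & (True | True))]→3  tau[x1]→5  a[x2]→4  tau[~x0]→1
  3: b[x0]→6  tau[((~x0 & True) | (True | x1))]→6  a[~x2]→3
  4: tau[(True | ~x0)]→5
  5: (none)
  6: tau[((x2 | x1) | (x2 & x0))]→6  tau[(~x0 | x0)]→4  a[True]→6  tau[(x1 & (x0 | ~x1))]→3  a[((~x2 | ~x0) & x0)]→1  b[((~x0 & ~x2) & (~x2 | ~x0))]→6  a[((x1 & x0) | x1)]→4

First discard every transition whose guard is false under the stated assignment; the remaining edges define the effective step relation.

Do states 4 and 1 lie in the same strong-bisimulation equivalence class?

Bisimulation quotient by refinement:
  round 0: {{0,1,2,3,4,5,6}}
  round 1: {{0,1,2,4},{3},{5},{6}}
Fixed point at round 2; 4 class(es).
[4]={0,1,2,4}  [1]={0,1,2,4}

Answer: BISIMILAR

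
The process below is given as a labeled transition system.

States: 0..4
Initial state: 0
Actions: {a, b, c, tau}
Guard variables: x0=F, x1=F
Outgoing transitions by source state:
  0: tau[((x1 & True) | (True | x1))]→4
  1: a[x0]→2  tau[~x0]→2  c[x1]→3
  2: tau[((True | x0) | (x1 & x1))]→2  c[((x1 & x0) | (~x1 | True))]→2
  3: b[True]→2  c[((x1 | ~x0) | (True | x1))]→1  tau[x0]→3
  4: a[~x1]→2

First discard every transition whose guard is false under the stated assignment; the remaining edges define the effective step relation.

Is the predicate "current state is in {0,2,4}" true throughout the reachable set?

Answer: INVARIANT HOLDS

Working:
Inv-set: {0,2,4}
R = {0,2,4}
  0: safe
  2: safe
  4: safe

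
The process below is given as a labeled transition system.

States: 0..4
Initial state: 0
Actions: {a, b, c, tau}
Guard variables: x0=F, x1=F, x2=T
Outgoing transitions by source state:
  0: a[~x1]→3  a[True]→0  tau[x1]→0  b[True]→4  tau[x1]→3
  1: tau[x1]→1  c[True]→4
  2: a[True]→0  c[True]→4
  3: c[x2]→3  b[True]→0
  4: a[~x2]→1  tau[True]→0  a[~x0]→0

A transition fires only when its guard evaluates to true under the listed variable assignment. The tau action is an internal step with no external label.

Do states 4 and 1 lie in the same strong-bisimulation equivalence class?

Answer: NOT BISIMILAR

Trace:
Refine partition for ~:
  P[0] = {{0,1,2,3,4}}
  P[1] = {{0},{1},{2},{3},{4}}
Fixed point at round 2; 5 class(es).
[4]={4}  [1]={1}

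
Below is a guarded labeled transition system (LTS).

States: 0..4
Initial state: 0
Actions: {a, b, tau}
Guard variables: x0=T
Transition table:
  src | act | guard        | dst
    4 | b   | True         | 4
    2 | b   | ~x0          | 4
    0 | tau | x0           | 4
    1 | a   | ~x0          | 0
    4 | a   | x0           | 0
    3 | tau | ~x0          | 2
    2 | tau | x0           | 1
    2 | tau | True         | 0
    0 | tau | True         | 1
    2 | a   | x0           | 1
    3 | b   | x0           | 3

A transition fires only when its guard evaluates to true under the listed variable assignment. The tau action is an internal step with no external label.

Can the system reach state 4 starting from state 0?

Guard filter leaves 8 enabled edge(s).
L0 = {0}
L1 = {1,4}  now seen {0,1,4}
Reachable = {0,1,4}
witness 4: tau

Answer: REACHABLE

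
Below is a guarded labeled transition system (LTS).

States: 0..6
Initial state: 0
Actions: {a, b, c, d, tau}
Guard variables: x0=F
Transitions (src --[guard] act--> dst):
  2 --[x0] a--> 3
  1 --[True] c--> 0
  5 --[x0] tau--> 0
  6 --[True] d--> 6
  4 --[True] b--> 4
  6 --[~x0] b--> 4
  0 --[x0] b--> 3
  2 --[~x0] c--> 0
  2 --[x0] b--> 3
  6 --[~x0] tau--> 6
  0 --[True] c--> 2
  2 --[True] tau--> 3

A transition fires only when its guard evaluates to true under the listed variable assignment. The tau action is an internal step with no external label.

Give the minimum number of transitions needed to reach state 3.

Answer: 2

Working:
Layered search for 3:
  depth 0: {0}
  depth 1: {2}
  depth 2: {3}
first hit 3 at d=2 via c·tau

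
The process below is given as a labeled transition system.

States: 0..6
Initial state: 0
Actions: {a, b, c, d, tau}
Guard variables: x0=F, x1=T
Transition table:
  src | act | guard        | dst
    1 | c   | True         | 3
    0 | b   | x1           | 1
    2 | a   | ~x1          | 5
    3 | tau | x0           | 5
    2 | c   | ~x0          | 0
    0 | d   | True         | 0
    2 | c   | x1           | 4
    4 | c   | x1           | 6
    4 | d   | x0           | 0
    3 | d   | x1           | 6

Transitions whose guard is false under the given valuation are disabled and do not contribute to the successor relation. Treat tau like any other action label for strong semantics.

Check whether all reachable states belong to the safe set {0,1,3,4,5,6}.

Answer: INVARIANT HOLDS

Trace:
Allowed set {0,1,3,4,5,6}
Reachable = {0,1,3,6}
  0: ok
  1: ok
  3: ok
  6: ok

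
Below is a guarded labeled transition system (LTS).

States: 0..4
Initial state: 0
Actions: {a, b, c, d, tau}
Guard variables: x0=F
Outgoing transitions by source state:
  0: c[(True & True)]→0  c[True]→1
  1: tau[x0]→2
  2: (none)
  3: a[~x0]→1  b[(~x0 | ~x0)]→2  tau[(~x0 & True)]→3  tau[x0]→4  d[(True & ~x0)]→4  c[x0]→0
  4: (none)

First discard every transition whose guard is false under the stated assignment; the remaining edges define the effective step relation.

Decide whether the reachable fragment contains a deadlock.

Reachable = {0,1}
  0: c→0  c→1  [deg 2]
  1: ∅  [STUCK]
witness 1: c

Answer: DEADLOCK at state 1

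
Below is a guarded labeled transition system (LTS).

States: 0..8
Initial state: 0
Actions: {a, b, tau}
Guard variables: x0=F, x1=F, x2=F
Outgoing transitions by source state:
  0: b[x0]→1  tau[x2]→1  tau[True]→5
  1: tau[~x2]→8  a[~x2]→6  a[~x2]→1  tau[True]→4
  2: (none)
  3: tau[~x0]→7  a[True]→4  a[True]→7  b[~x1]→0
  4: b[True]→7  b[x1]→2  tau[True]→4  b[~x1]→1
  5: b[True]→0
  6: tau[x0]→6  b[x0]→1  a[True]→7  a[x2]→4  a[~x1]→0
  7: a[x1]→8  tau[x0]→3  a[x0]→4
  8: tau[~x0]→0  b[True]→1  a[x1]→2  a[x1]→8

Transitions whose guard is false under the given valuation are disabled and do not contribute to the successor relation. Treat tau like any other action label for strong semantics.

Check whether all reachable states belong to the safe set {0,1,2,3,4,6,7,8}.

Answer: INVARIANT VIOLATED at state 5

Analysis:
Allowed set {0,1,2,3,4,6,7,8}
Reachable = {0,5}
  0: safe
  5: ✗ unsafe
reach 5 via tau — violates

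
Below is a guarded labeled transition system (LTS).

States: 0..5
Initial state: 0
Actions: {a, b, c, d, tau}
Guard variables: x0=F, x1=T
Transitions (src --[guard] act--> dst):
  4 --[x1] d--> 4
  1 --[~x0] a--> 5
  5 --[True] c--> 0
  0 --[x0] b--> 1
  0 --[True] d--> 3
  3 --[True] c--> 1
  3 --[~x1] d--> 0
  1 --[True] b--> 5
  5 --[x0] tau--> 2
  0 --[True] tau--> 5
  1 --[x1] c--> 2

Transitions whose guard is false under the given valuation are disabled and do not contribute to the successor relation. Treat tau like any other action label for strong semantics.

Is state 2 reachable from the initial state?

8 transition(s) survive guard evaluation.
depth 0: {0}
depth 1: {3,5}  total {0,3,5}
depth 2: {1}  total {0,1,3,5}
depth 3: {2}  total {0,1,2,3,5}
Reachable = {0,1,2,3,5}
Path to 2: d·c·c

Answer: REACHABLE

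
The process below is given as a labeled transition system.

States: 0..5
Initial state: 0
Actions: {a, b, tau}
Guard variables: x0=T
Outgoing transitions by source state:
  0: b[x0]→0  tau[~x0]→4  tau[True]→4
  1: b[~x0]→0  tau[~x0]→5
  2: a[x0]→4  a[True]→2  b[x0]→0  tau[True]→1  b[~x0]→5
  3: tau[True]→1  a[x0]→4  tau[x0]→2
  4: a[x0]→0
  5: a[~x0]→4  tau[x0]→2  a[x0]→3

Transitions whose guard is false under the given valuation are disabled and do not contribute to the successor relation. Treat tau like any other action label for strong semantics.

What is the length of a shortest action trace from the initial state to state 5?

Layered search for 5:
  Layer 0: {0}
  Layer 1: {4}
5 never appears.

Answer: UNREACHABLE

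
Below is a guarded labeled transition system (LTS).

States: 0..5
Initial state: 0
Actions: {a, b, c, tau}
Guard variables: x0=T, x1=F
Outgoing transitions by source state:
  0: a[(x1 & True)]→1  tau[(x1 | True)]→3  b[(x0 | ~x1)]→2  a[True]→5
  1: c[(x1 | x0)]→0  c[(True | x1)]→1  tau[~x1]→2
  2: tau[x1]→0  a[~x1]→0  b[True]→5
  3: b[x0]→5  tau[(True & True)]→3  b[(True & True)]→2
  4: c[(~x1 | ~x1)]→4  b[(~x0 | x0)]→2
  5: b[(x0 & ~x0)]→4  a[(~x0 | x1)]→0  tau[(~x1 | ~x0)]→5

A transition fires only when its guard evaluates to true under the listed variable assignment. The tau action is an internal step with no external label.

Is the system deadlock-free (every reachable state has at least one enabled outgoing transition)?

Answer: DEADLOCK-FREE

Analysis:
R = {0,2,3,5}
  0: a→5  b→2  tau→3  [3 exit(s)]
  2: a→0  b→5  [2 exit(s)]
  3: b→2  b→5  tau→3  [3 exit(s)]
  5: tau→5  [1 exit(s)]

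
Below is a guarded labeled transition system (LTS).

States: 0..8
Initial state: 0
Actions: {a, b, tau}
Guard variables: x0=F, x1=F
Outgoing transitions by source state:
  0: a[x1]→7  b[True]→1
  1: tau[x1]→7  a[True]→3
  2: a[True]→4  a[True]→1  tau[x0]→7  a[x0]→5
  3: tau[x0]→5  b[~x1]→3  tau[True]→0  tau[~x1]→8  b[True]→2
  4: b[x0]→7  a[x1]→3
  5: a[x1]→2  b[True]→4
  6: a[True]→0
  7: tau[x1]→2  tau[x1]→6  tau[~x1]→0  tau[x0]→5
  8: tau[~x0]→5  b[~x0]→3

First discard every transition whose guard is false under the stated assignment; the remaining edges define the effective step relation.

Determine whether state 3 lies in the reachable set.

Guard filter leaves 13 enabled edge(s).
depth 0: {0}
depth 1: {1}  now seen {0,1}
depth 2: {3}  now seen {0,1,3}
depth 3: {2,8}  now seen {0,1,2,3,8}
depth 4: {4,5}  now seen {0,1,2,3,4,5,8}
Reach set: {0,1,2,3,4,5,8}
witness 3: b·a

Answer: REACHABLE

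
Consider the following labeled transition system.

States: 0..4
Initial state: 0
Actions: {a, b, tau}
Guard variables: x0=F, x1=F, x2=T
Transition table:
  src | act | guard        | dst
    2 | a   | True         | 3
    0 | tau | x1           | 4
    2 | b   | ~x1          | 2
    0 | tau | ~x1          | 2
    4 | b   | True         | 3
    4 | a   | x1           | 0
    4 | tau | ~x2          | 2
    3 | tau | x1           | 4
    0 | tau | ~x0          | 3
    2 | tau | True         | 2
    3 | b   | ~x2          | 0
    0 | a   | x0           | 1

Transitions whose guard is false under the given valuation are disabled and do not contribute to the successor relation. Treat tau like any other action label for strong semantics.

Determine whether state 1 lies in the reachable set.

Answer: UNREACHABLE

Analysis:
After dropping false guards: 6 live edges.
depth 0: {0}
depth 1: {2,3}  total {0,2,3}
Reach set: {0,2,3}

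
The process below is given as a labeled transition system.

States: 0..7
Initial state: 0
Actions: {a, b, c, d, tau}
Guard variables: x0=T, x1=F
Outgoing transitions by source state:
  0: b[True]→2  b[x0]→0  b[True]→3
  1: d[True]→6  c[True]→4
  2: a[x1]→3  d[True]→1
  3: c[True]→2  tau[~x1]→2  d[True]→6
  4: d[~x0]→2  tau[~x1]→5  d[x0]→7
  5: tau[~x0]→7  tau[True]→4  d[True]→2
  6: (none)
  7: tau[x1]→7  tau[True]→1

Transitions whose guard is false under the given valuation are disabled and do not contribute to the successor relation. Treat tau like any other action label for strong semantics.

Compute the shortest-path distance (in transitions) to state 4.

Answer: 3

Trace:
Layered search for 4:
  L0 = {0}
  L1 = {2,3}
  L2 = {1,6}
  L3 = {4}
first hit 4 at d=3 via b·d·c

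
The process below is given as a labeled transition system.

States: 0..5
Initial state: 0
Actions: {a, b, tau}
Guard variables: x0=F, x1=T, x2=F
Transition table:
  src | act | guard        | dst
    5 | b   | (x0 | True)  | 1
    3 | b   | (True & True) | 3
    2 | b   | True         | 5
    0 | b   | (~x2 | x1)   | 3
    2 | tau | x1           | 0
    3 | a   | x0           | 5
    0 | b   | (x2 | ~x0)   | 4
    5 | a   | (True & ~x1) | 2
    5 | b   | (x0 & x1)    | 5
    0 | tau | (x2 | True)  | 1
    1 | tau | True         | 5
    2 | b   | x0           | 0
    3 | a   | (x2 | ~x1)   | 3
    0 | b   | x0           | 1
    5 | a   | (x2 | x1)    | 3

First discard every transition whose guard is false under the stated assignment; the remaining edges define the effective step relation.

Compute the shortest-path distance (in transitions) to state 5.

Answer: 2

Analysis:
Breadth-first toward 5:
  Layer 0: {0}
  Layer 1: {1,3,4}
  Layer 2: {5}
first hit 5 at d=2 via tau·tau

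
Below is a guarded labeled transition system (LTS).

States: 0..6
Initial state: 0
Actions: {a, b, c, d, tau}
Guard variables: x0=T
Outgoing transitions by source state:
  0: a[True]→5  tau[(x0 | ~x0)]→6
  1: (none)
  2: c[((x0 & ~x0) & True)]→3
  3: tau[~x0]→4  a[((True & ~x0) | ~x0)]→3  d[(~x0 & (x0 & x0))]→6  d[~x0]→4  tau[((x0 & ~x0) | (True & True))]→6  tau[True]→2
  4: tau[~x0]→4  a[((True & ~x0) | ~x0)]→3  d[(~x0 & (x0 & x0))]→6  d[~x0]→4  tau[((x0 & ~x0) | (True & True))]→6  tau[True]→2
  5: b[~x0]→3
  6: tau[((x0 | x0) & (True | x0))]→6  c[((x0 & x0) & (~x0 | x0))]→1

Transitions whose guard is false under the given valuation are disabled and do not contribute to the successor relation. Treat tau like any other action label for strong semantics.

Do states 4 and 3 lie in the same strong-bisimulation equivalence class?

Refine partition for ~:
  P[0] = {{0,1,2,3,4,5,6}}
  P[1] = {{0},{1,2,5},{3,4},{6}}
Fixed point at round 2; 4 class(es).
4∈{3,4}, 3∈{3,4}

Answer: BISIMILAR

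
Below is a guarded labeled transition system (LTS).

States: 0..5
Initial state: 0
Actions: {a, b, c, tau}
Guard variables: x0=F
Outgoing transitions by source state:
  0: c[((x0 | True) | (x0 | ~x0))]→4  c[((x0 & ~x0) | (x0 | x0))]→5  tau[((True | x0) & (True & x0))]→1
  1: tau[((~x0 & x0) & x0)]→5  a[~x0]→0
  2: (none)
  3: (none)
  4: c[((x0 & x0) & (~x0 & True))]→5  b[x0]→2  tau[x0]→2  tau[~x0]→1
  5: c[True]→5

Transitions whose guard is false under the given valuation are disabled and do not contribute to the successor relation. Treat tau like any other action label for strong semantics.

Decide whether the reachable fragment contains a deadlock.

Answer: DEADLOCK-FREE

Analysis:
Reachable = {0,1,4}
  0: c→4  [1 out]
  1: a→0  [1 out]
  4: tau→1  [1 out]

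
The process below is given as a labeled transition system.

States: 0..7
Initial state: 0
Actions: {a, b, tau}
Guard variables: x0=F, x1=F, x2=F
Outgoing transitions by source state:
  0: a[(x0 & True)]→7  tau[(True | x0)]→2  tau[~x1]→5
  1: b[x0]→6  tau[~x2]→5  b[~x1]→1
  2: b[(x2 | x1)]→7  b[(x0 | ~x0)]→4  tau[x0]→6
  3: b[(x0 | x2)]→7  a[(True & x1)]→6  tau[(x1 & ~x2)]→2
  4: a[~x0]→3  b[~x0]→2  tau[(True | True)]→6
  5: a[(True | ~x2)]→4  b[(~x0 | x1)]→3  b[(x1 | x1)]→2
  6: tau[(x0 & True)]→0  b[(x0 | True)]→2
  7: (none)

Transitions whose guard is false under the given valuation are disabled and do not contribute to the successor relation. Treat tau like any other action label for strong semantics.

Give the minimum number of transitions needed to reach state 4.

BFS to 4:
  Layer 0: {0}
  Layer 1: {2,5}
  Layer 2: {3,4}
depth(4)=2, e.g. tau·b

Answer: 2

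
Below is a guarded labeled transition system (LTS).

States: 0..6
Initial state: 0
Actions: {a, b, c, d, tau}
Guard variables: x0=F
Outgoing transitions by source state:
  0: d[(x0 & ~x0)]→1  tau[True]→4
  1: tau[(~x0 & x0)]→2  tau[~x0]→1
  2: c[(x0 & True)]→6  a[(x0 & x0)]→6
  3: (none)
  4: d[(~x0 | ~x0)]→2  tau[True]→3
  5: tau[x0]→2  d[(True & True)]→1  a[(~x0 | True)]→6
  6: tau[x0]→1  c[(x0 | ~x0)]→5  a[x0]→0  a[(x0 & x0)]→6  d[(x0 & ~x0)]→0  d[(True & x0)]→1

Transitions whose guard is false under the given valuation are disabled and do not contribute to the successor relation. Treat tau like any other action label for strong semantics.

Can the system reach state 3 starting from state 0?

7 transition(s) survive guard evaluation.
Layer 0: {0}
Layer 1: {4}  cumulative {0,4}
Layer 2: {2,3}  cumulative {0,2,3,4}
R = {0,2,3,4}
Path to 3: tau·tau

Answer: REACHABLE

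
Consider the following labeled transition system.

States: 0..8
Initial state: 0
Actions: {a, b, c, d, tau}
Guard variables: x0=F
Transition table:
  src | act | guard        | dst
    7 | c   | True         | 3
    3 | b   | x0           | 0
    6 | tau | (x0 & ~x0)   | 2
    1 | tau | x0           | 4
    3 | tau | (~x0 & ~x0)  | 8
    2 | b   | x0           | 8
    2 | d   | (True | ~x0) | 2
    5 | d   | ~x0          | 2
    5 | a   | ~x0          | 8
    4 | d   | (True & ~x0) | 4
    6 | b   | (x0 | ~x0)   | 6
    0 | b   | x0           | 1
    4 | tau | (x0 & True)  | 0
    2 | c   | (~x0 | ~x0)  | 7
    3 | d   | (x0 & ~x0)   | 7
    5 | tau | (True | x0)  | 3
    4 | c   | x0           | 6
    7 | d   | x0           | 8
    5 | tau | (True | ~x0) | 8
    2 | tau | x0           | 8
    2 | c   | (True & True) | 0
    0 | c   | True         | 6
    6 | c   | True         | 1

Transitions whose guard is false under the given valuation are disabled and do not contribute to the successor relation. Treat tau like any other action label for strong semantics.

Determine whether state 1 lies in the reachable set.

Answer: REACHABLE

Trace:
After dropping false guards: 13 live edges.
L0 = {0}
L1 = {6}  cumulative {0,6}
L2 = {1}  cumulative {0,1,6}
Reach set: {0,1,6}
witness 1: c·c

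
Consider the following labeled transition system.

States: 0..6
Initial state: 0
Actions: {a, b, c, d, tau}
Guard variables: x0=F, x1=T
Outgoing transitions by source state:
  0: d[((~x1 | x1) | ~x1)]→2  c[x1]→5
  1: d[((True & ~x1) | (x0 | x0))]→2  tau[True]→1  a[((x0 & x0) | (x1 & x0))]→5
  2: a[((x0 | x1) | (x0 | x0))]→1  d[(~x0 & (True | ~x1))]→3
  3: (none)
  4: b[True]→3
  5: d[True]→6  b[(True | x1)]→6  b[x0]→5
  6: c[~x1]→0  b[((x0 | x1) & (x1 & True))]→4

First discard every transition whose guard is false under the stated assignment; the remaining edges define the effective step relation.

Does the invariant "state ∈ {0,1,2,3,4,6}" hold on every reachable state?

Answer: INVARIANT VIOLATED at state 5

Trace:
Inv-set: {0,1,2,3,4,6}
Reachable = {0,1,2,3,4,5,6}
  0: safe
  1: safe
  2: safe
  3: safe
  4: safe
  5: outside
  6: safe
witness against invariant: c → 5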